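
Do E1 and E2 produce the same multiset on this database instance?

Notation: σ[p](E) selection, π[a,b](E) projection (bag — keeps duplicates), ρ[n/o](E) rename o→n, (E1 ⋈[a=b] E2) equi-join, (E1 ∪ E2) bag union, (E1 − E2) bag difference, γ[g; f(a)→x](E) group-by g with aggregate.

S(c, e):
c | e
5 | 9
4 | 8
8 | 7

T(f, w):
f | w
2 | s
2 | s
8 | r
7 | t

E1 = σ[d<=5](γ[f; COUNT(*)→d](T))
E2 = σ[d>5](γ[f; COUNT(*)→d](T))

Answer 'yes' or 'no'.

E1 row counts bottom-up:
  T → 4
  γ[f; COUNT(*)→d](T) → 3
  σ[d<=5](γ[f; COUNT(*)→d](T)) → 3
E2 row counts bottom-up:
  T → 4
  γ[f; COUNT(*)→d](T) → 3
  σ[d>5](γ[f; COUNT(*)→d](T)) → 0

E1 result:
f | d
2 | 2
7 | 1
8 | 1
E2 result:
f | d
(0 rows)
Witness: (8, 1) appears 1× in E1 but 0× in E2.

no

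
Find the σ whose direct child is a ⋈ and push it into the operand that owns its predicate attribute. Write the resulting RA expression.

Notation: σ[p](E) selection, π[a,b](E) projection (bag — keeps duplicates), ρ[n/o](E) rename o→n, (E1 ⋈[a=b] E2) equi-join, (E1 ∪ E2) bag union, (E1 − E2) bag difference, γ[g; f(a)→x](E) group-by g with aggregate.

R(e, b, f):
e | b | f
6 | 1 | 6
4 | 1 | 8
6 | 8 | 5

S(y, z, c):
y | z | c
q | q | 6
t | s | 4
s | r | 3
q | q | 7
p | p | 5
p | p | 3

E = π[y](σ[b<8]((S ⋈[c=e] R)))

σ filters on b, owned by the right side.
E' = π[y]((S ⋈[c=e] σ[b<8](R)))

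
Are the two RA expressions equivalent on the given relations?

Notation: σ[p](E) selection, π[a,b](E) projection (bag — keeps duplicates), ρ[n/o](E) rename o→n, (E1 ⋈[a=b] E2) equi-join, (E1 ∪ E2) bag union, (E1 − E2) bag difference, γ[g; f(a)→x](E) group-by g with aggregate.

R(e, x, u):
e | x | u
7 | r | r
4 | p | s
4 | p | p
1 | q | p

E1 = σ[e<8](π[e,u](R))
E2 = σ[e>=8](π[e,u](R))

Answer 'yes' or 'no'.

E1 subexpression sizes:
  R → 4
  π[e,u](R) → 4
  σ[e<8](π[e,u](R)) → 4
E2 subexpression sizes:
  R → 4
  π[e,u](R) → 4
  σ[e>=8](π[e,u](R)) → 0

E1 result:
e | u
1 | p
4 | p
4 | s
7 | r
E2 result:
e | u
(0 rows)
Witness: (4, 's') appears 1× in E1 but 0× in E2.

no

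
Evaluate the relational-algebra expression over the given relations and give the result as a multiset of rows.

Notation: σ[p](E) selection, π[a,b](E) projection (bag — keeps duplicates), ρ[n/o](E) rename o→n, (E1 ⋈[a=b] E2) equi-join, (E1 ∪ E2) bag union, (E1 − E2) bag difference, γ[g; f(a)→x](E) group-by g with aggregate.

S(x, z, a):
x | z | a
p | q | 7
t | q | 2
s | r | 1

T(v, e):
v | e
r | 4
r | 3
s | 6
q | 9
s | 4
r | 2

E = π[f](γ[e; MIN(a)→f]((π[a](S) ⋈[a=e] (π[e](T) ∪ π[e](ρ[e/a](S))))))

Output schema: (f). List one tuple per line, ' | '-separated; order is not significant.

Stepwise |·|:
  S → 3
  π[a](S) → 3
  T → 6
  π[e](T) → 6
  S → 3
  ρ[e/a](S) → 3
  π[e](ρ[e/a](S)) → 3
  (π[e](T) ∪ π[e](ρ[e/a](S))) → 9
  (π[a](S) ⋈[a=e] (π[e](T) ∪ π[e](ρ[e/a](S)))) → 4
  γ[e; MIN(a)→f]((π[a](S) ⋈[a=e] (π[e](T) ∪ π[e](ρ[e/a](S))))) → 3
  π[f](γ[e; MIN(a)→f]((π[a](S) ⋈[a=e] (π[e](T) ∪ π[e](ρ[e/a](S)))))) → 3

== RESULT ==
f
1
2
7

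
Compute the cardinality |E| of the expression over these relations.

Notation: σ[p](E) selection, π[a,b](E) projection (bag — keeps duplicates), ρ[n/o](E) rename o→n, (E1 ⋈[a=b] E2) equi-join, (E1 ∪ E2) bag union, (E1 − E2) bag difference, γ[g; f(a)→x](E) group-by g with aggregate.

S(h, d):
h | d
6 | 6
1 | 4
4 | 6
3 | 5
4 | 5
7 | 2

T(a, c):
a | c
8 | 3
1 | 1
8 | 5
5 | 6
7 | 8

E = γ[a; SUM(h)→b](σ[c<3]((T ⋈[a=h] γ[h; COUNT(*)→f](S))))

Per-node cardinality:
  T → 5
  S → 6
  γ[h; COUNT(*)→f](S) → 5
  (T ⋈[a=h] γ[h; COUNT(*)→f](S)) → 2
  σ[c<3]((T ⋈[a=h] γ[h; COUNT(*)→f](S))) → 1
  γ[a; SUM(h)→b](σ[c<3]((T ⋈[a=h] γ[h; COUNT(*)→f](S)))) → 1

|E| = 1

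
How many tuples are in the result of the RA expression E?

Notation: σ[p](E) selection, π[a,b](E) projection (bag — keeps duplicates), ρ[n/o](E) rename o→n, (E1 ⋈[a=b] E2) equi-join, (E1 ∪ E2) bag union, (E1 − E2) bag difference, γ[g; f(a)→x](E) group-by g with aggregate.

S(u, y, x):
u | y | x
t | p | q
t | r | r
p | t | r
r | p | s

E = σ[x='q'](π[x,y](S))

Stepwise |·|:
  S → 4
  π[x,y](S) → 4
  σ[x='q'](π[x,y](S)) → 1

|E| = 1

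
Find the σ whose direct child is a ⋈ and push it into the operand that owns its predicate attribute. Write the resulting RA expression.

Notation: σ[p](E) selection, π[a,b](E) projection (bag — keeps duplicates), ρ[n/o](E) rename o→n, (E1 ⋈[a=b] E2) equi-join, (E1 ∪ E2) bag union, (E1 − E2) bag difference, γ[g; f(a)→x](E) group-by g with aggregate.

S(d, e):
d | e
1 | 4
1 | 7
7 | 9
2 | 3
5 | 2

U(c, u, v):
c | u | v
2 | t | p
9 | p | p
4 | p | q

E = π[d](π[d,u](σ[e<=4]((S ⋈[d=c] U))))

σ filters on e, owned by the left side.
E' = π[d](π[d,u]((σ[e<=4](S) ⋈[d=c] U)))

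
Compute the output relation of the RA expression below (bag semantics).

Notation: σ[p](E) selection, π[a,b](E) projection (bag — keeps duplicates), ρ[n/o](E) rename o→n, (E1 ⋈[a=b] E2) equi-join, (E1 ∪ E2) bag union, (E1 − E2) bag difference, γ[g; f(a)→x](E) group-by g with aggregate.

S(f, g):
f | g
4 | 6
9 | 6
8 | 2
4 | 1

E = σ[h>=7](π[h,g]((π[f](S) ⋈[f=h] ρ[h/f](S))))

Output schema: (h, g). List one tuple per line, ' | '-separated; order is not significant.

Row counts bottom-up:
  S → 4
  π[f](S) → 4
  S → 4
  ρ[h/f](S) → 4
  (π[f](S) ⋈[f=h] ρ[h/f](S)) → 6
  π[h,g]((π[f](S) ⋈[f=h] ρ[h/f](S))) → 6
  σ[h>=7](π[h,g]((π[f](S) ⋈[f=h] ρ[h/f](S)))) → 2

== RESULT ==
h | g
8 | 2
9 | 6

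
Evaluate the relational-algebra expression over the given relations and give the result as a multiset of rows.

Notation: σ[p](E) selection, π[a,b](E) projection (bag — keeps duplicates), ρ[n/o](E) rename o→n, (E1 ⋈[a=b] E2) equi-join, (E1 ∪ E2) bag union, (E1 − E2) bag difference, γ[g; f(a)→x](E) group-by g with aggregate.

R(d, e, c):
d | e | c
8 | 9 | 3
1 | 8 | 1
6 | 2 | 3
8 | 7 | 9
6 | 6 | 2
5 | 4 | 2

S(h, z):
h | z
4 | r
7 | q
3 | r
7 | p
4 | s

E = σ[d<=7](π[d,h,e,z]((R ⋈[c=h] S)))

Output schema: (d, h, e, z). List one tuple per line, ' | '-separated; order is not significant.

Stepwise |·|:
  R → 6
  S → 5
  (R ⋈[c=h] S) → 2
  π[d,h,e,z]((R ⋈[c=h] S)) → 2
  σ[d<=7](π[d,h,e,z]((R ⋈[c=h] S))) → 1

== RESULT ==
d | h | e | z
6 | 3 | 2 | r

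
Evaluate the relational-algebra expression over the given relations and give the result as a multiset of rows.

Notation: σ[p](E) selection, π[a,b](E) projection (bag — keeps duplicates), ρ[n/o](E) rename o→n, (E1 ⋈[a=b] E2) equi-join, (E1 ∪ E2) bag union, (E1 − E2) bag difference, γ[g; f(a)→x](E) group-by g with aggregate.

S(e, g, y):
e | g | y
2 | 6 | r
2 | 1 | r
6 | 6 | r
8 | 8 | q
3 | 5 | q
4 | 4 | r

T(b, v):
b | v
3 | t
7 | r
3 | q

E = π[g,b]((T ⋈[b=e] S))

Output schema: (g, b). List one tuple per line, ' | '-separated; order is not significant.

Row counts bottom-up:
  T → 3
  S → 6
  (T ⋈[b=e] S) → 2
  π[g,b]((T ⋈[b=e] S)) → 2

== RESULT ==
g | b
5 | 3
5 | 3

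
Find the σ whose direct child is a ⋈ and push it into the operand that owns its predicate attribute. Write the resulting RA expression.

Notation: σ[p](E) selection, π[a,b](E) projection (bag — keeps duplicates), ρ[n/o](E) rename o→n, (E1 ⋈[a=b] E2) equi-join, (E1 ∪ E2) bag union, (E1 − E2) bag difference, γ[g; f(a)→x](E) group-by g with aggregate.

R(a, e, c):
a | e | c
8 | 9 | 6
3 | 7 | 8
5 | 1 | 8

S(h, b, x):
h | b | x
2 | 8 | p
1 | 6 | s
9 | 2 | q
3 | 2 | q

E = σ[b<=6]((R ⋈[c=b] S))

σ filters on b, owned by the right side.
E' = (R ⋈[c=b] σ[b<=6](S))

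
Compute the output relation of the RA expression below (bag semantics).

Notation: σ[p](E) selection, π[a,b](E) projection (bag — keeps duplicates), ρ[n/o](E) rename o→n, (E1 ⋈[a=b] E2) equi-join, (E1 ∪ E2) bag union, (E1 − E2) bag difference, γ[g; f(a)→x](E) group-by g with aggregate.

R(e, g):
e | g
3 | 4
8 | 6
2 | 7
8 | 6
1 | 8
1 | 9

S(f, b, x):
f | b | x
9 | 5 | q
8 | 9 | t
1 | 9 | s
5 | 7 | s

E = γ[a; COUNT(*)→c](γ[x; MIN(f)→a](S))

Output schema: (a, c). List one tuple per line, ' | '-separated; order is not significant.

Per-node cardinality:
  S → 4
  γ[x; MIN(f)→a](S) → 3
  γ[a; COUNT(*)→c](γ[x; MIN(f)→a](S)) → 3

== RESULT ==
a | c
1 | 1
8 | 1
9 | 1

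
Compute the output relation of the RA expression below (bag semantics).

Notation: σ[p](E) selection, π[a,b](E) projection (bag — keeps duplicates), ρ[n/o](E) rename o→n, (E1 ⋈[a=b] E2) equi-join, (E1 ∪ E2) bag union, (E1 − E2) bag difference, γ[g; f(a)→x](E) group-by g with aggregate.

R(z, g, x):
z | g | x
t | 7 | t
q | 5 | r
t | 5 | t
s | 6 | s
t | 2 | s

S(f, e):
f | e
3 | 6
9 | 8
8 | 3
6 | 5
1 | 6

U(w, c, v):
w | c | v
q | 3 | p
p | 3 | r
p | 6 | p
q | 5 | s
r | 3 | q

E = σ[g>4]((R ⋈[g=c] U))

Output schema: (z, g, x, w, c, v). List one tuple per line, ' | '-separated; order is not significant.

Row counts bottom-up:
  R → 5
  U → 5
  (R ⋈[g=c] U) → 3
  σ[g>4]((R ⋈[g=c] U)) → 3

== RESULT ==
z | g | x | w | c | v
q | 5 | r | q | 5 | s
s | 6 | s | p | 6 | p
t | 5 | t | q | 5 | s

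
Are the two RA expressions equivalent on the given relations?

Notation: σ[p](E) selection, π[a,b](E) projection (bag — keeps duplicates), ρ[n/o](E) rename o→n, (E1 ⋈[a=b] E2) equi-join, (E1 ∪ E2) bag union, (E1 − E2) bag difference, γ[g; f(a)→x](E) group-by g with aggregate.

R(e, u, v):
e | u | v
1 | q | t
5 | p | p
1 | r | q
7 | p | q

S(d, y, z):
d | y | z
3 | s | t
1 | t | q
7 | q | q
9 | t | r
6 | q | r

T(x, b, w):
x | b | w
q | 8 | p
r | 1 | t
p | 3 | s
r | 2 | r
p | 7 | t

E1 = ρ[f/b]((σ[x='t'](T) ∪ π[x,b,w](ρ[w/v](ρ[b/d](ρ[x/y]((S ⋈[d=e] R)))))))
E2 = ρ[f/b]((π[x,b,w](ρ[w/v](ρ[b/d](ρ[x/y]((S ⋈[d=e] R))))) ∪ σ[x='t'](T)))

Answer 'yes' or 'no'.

E1 per-node cardinality:
  T → 5
  σ[x='t'](T) → 0
  S → 5
  R → 4
  (S ⋈[d=e] R) → 3
  ρ[x/y]((S ⋈[d=e] R)) → 3
  ρ[b/d](ρ[x/y]((S ⋈[d=e] R))) → 3
  ρ[w/v](ρ[b/d](ρ[x/y]((S ⋈[d=e] R)))) → 3
  π[x,b,w](ρ[w/v](ρ[b/d](ρ[x/y]((S ⋈[d=e] R))))) → 3
  (σ[x='t'](T) ∪ π[x,b,w](ρ[w/v](ρ[b/d](ρ[x/y]((S ⋈[d=e] R)))))) → 3
  ρ[f/b]((σ[x='t'](T) ∪ π[x,b,w](ρ[w/v](ρ[b/d](ρ[x/y]((S ⋈[d=e] R))))))) → 3
E2 per-node cardinality:
  S → 5
  R → 4
  (S ⋈[d=e] R) → 3
  ρ[x/y]((S ⋈[d=e] R)) → 3
  ρ[b/d](ρ[x/y]((S ⋈[d=e] R))) → 3
  ρ[w/v](ρ[b/d](ρ[x/y]((S ⋈[d=e] R)))) → 3
  π[x,b,w](ρ[w/v](ρ[b/d](ρ[x/y]((S ⋈[d=e] R))))) → 3
  T → 5
  σ[x='t'](T) → 0
  (π[x,b,w](ρ[w/v](ρ[b/d](ρ[x/y]((S ⋈[d=e] R))))) ∪ σ[x='t'](T)) → 3
  ρ[f/b]((π[x,b,w](ρ[w/v](ρ[b/d](ρ[x/y]((S ⋈[d=e] R))))) ∪ σ[x='t'](T))) → 3

E1 and E2 produce the same multiset:
x | f | w
q | 7 | q
t | 1 | q
t | 1 | t

yes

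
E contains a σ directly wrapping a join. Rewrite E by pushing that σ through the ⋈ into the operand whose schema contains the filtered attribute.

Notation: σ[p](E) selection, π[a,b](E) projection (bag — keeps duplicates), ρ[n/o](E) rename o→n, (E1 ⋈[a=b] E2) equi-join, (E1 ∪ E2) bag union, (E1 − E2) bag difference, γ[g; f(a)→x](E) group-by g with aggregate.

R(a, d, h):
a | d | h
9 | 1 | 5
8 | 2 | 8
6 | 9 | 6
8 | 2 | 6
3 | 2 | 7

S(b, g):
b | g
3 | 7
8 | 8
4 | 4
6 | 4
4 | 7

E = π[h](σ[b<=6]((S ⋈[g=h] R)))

σ filters on b, owned by the left side.
E' = π[h]((σ[b<=6](S) ⋈[g=h] R))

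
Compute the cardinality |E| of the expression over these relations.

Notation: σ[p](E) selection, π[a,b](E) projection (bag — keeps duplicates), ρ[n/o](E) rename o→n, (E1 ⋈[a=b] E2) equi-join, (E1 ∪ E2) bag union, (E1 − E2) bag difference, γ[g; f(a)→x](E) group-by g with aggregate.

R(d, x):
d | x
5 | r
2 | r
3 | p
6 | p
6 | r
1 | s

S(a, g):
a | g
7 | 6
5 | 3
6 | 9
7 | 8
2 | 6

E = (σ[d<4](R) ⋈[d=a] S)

Row counts bottom-up:
  R → 6
  σ[d<4](R) → 3
  S → 5
  (σ[d<4](R) ⋈[d=a] S) → 1

|E| = 1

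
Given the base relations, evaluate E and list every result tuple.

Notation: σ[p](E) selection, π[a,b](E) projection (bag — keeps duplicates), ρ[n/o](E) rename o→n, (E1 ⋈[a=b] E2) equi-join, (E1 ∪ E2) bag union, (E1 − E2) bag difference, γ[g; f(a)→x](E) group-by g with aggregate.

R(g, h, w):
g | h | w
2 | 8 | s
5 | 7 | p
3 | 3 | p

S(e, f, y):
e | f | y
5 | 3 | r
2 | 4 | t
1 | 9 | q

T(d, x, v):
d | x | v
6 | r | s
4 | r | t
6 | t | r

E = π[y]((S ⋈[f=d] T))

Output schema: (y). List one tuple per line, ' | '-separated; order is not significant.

Stepwise |·|:
  S → 3
  T → 3
  (S ⋈[f=d] T) → 1
  π[y]((S ⋈[f=d] T)) → 1

== RESULT ==
y
t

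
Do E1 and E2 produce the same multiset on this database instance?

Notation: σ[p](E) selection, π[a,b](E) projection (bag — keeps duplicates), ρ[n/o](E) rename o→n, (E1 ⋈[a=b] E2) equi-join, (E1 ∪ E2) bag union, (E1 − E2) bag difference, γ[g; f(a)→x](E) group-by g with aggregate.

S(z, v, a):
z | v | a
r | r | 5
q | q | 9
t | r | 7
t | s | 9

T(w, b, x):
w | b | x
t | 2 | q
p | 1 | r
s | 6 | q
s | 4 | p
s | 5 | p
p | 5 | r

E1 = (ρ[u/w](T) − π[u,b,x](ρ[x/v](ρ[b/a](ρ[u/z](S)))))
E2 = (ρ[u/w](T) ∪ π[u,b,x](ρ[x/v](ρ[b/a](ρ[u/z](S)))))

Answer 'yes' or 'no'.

E1 per-node cardinality:
  T → 6
  ρ[u/w](T) → 6
  S → 4
  ρ[u/z](S) → 4
  ρ[b/a](ρ[u/z](S)) → 4
  ρ[x/v](ρ[b/a](ρ[u/z](S))) → 4
  π[u,b,x](ρ[x/v](ρ[b/a](ρ[u/z](S)))) → 4
  (ρ[u/w](T) − π[u,b,x](ρ[x/v](ρ[b/a](ρ[u/z](S))))) → 6
E2 per-node cardinality:
  T → 6
  ρ[u/w](T) → 6
  S → 4
  ρ[u/z](S) → 4
  ρ[b/a](ρ[u/z](S)) → 4
  ρ[x/v](ρ[b/a](ρ[u/z](S))) → 4
  π[u,b,x](ρ[x/v](ρ[b/a](ρ[u/z](S)))) → 4
  (ρ[u/w](T) ∪ π[u,b,x](ρ[x/v](ρ[b/a](ρ[u/z](S))))) → 10

E1 result:
u | b | x
p | 1 | r
p | 5 | r
s | 4 | p
s | 5 | p
s | 6 | q
t | 2 | q
E2 result:
u | b | x
p | 1 | r
p | 5 | r
q | 9 | q
r | 5 | r
s | 4 | p
s | 5 | p
s | 6 | q
t | 2 | q
t | 7 | r
t | 9 | s
Witness: ('r', 5, 'r') appears 0× in E1 but 1× in E2.

no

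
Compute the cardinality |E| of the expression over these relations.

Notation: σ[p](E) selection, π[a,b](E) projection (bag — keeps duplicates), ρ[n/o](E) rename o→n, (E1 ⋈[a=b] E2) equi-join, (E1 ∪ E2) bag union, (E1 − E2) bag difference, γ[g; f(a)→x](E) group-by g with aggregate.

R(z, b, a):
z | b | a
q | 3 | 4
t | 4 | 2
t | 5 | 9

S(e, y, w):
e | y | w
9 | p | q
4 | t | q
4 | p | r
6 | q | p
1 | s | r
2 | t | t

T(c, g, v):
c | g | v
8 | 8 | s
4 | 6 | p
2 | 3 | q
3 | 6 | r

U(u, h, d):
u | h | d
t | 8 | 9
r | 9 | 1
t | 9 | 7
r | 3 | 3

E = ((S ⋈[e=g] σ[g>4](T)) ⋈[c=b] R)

Row counts bottom-up:
  S → 6
  T → 4
  σ[g>4](T) → 3
  (S ⋈[e=g] σ[g>4](T)) → 2
  R → 3
  ((S ⋈[e=g] σ[g>4](T)) ⋈[c=b] R) → 2

|E| = 2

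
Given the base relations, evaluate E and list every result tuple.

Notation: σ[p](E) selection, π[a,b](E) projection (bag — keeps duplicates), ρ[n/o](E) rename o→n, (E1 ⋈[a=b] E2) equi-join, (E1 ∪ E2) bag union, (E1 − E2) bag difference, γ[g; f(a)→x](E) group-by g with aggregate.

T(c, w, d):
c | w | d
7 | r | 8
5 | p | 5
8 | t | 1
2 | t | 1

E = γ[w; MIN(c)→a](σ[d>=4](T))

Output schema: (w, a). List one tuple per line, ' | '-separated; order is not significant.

Subexpression sizes:
  T → 4
  σ[d>=4](T) → 2
  γ[w; MIN(c)→a](σ[d>=4](T)) → 2

== RESULT ==
w | a
p | 5
r | 7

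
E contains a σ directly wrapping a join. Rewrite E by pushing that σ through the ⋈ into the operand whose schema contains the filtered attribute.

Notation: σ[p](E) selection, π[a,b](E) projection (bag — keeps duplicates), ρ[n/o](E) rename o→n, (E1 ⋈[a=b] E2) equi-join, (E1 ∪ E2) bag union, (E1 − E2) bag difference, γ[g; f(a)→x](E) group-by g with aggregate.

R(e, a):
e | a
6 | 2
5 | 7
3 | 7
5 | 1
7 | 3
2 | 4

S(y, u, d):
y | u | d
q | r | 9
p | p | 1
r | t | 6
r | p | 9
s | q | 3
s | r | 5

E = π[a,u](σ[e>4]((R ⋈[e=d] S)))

σ filters on e, owned by the left side.
E' = π[a,u]((σ[e>4](R) ⋈[e=d] S))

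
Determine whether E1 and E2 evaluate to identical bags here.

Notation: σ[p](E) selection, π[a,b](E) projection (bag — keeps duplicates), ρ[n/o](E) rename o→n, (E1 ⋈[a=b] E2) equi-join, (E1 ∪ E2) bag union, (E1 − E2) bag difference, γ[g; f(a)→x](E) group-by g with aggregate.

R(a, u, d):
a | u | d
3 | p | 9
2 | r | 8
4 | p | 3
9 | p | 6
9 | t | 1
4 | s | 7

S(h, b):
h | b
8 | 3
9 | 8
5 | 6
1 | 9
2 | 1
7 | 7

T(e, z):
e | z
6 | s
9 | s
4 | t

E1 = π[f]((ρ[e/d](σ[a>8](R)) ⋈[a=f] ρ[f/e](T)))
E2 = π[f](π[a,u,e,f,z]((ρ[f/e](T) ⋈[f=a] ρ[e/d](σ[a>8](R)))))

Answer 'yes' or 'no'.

E1 per-node cardinality:
  R → 6
  σ[a>8](R) → 2
  ρ[e/d](σ[a>8](R)) → 2
  T → 3
  ρ[f/e](T) → 3
  (ρ[e/d](σ[a>8](R)) ⋈[a=f] ρ[f/e](T)) → 2
  π[f]((ρ[e/d](σ[a>8](R)) ⋈[a=f] ρ[f/e](T))) → 2
E2 per-node cardinality:
  T → 3
  ρ[f/e](T) → 3
  R → 6
  σ[a>8](R) → 2
  ρ[e/d](σ[a>8](R)) → 2
  (ρ[f/e](T) ⋈[f=a] ρ[e/d](σ[a>8](R))) → 2
  π[a,u,e,f,z]((ρ[f/e](T) ⋈[f=a] ρ[e/d](σ[a>8](R)))) → 2
  π[f](π[a,u,e,f,z]((ρ[f/e](T) ⋈[f=a] ρ[e/d](σ[a>8](R))))) → 2

E1 and E2 produce the same multiset:
f
9
9

yes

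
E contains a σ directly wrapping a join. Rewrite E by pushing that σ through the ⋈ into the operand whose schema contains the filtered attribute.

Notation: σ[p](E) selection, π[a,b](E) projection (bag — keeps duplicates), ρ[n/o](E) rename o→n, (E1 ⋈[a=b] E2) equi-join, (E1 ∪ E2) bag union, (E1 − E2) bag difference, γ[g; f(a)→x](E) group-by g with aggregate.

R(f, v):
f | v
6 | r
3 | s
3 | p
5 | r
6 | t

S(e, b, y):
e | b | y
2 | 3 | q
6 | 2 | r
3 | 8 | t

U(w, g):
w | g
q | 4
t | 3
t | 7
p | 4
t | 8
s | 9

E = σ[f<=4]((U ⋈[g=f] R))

σ filters on f, owned by the right side.
E' = (U ⋈[g=f] σ[f<=4](R))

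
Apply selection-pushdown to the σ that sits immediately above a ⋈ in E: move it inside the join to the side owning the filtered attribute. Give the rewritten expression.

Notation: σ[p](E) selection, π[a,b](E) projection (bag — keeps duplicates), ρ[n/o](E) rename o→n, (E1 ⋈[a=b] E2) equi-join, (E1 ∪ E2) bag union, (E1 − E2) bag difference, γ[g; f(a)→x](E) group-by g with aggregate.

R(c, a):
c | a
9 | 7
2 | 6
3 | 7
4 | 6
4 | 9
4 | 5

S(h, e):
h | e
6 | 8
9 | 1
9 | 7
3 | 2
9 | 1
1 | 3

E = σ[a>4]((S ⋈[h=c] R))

σ filters on a, owned by the right side.
E' = (S ⋈[h=c] σ[a>4](R))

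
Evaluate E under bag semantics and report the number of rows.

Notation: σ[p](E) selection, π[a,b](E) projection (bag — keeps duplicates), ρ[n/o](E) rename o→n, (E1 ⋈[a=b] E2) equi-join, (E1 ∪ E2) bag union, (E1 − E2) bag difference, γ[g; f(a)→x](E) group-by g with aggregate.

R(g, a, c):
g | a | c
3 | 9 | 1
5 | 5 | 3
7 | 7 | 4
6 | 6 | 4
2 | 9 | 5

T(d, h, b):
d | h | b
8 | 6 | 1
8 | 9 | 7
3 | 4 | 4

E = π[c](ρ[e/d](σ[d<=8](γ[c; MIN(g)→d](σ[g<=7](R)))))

Stepwise |·|:
  R → 5
  σ[g<=7](R) → 5
  γ[c; MIN(g)→d](σ[g<=7](R)) → 4
  σ[d<=8](γ[c; MIN(g)→d](σ[g<=7](R))) → 4
  ρ[e/d](σ[d<=8](γ[c; MIN(g)→d](σ[g<=7](R)))) → 4
  π[c](ρ[e/d](σ[d<=8](γ[c; MIN(g)→d](σ[g<=7](R))))) → 4

|E| = 4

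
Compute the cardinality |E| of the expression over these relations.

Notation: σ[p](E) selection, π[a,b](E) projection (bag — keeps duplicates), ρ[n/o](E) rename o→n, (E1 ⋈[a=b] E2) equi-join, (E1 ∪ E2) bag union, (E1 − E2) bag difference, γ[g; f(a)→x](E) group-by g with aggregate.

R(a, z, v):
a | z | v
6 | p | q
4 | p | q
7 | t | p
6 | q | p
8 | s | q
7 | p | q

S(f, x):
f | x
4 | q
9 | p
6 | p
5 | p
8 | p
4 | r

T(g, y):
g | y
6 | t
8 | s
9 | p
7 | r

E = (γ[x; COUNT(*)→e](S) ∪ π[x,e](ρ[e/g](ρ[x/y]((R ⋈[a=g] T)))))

Per-node cardinality:
  S → 6
  γ[x; COUNT(*)→e](S) → 3
  R → 6
  T → 4
  (R ⋈[a=g] T) → 5
  ρ[x/y]((R ⋈[a=g] T)) → 5
  ρ[e/g](ρ[x/y]((R ⋈[a=g] T))) → 5
  π[x,e](ρ[e/g](ρ[x/y]((R ⋈[a=g] T)))) → 5
  (γ[x; COUNT(*)→e](S) ∪ π[x,e](ρ[e/g](ρ[x/y]((R ⋈[a=g] T))))) → 8

|E| = 8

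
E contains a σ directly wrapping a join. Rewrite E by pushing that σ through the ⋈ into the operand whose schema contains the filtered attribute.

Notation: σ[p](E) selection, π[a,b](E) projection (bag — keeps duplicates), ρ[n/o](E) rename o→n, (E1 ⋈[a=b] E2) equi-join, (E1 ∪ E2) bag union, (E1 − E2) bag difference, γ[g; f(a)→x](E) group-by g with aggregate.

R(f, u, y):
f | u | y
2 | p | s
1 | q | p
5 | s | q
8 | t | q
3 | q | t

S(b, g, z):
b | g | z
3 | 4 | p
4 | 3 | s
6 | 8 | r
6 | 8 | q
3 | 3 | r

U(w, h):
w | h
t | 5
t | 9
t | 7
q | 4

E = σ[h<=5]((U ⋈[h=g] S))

σ filters on h, owned by the left side.
E' = (σ[h<=5](U) ⋈[h=g] S)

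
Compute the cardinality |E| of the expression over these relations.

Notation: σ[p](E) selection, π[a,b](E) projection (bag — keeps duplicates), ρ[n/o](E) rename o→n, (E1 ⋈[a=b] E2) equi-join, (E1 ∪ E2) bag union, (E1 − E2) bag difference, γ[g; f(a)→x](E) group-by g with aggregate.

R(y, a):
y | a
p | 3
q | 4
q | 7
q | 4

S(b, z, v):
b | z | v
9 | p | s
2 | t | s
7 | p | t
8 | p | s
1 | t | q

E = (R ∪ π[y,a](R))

Row counts bottom-up:
  R → 4
  R → 4
  π[y,a](R) → 4
  (R ∪ π[y,a](R)) → 8

|E| = 8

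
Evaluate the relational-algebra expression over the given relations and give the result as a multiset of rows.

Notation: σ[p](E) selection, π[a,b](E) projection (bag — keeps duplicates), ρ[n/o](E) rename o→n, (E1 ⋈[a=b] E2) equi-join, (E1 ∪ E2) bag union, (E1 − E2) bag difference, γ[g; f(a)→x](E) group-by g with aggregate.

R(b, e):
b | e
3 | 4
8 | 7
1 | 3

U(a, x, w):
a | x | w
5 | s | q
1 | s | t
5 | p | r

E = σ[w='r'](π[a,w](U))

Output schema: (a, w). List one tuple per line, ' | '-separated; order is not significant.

Per-node cardinality:
  U → 3
  π[a,w](U) → 3
  σ[w='r'](π[a,w](U)) → 1

== RESULT ==
a | w
5 | r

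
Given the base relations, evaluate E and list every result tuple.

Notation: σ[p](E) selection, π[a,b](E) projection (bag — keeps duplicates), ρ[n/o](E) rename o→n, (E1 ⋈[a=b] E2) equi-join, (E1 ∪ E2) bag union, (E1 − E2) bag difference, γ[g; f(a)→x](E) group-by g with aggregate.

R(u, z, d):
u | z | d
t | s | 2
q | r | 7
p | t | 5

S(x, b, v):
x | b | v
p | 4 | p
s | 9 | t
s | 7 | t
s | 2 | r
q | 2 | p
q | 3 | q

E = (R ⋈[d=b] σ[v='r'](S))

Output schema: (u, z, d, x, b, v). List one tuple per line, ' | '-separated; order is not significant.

Row counts bottom-up:
  R → 3
  S → 6
  σ[v='r'](S) → 1
  (R ⋈[d=b] σ[v='r'](S)) → 1

== RESULT ==
u | z | d | x | b | v
t | s | 2 | s | 2 | r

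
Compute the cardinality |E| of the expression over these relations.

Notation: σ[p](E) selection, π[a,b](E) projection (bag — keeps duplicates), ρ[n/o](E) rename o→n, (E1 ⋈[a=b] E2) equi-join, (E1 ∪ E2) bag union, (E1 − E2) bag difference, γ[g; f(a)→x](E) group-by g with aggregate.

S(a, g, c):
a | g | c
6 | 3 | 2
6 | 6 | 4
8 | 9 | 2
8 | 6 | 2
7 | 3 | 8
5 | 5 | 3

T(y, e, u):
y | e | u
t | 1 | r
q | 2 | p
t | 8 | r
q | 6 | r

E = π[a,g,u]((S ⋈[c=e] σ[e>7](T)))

Row counts bottom-up:
  S → 6
  T → 4
  σ[e>7](T) → 1
  (S ⋈[c=e] σ[e>7](T)) → 1
  π[a,g,u]((S ⋈[c=e] σ[e>7](T))) → 1

|E| = 1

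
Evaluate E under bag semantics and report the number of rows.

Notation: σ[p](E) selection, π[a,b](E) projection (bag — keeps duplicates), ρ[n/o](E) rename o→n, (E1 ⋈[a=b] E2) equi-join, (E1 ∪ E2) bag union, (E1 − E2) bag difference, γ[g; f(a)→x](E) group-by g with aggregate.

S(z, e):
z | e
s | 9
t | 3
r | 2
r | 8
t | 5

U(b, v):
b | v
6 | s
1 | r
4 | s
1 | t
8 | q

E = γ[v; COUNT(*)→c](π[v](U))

Stepwise |·|:
  U → 5
  π[v](U) → 5
  γ[v; COUNT(*)→c](π[v](U)) → 4

|E| = 4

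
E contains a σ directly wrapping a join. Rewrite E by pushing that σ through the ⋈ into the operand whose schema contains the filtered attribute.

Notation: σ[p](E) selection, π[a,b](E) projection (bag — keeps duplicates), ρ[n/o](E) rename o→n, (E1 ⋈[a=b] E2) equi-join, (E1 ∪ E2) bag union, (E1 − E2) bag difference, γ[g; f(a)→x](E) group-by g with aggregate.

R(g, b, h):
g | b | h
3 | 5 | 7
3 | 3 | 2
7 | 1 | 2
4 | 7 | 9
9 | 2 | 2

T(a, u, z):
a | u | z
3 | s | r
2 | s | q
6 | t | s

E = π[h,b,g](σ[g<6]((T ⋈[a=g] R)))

σ filters on g, owned by the right side.
E' = π[h,b,g]((T ⋈[a=g] σ[g<6](R)))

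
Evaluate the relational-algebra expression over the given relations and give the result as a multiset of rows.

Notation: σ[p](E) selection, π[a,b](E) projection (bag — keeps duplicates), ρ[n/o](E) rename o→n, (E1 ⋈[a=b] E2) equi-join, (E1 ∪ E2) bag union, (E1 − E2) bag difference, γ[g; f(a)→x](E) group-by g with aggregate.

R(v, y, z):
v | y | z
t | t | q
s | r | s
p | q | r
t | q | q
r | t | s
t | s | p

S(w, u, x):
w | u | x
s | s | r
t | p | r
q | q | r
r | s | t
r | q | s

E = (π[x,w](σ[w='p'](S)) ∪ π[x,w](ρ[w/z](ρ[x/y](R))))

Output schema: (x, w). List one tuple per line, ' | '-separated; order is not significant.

Row counts bottom-up:
  S → 5
  σ[w='p'](S) → 0
  π[x,w](σ[w='p'](S)) → 0
  R → 6
  ρ[x/y](R) → 6
  ρ[w/z](ρ[x/y](R)) → 6
  π[x,w](ρ[w/z](ρ[x/y](R))) → 6
  (π[x,w](σ[w='p'](S)) ∪ π[x,w](ρ[w/z](ρ[x/y](R)))) → 6

== RESULT ==
x | w
q | q
q | r
r | s
s | p
t | q
t | s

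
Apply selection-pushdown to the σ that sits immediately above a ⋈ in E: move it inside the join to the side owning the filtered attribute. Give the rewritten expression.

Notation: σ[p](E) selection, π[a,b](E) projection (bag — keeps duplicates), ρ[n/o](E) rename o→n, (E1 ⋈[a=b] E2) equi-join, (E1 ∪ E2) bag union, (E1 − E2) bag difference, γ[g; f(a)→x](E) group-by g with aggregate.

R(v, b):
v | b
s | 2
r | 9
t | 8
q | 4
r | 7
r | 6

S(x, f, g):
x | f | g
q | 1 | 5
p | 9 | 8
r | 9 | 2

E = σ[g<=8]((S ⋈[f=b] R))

σ filters on g, owned by the left side.
E' = (σ[g<=8](S) ⋈[f=b] R)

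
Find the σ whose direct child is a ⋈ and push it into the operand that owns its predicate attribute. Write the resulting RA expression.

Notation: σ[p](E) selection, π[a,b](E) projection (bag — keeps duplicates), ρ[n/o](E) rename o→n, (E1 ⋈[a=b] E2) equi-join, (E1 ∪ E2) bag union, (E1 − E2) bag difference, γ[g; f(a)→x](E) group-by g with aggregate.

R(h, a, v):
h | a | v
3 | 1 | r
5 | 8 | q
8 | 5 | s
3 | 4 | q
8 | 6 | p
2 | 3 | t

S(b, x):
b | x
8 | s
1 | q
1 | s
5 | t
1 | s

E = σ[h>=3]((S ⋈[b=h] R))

σ filters on h, owned by the right side.
E' = (S ⋈[b=h] σ[h>=3](R))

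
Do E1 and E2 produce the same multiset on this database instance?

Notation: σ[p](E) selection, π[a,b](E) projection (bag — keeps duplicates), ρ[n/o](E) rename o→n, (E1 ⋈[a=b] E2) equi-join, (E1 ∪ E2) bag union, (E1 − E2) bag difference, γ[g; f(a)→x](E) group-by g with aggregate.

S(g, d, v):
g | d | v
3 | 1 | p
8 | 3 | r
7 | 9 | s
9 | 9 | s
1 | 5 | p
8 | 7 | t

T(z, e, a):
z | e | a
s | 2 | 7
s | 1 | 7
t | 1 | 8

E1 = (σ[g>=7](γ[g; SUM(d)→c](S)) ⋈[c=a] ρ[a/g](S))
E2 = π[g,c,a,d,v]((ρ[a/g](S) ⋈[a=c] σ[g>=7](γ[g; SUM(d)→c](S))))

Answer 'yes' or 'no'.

E1 stepwise |·|:
  S → 6
  γ[g; SUM(d)→c](S) → 5
  σ[g>=7](γ[g; SUM(d)→c](S)) → 3
  S → 6
  ρ[a/g](S) → 6
  (σ[g>=7](γ[g; SUM(d)→c](S)) ⋈[c=a] ρ[a/g](S)) → 2
E2 stepwise |·|:
  S → 6
  ρ[a/g](S) → 6
  S → 6
  γ[g; SUM(d)→c](S) → 5
  σ[g>=7](γ[g; SUM(d)→c](S)) → 3
  (ρ[a/g](S) ⋈[a=c] σ[g>=7](γ[g; SUM(d)→c](S))) → 2
  π[g,c,a,d,v]((ρ[a/g](S) ⋈[a=c] σ[g>=7](γ[g; SUM(d)→c](S)))) → 2

E1 and E2 produce the same multiset:
g | c | a | d | v
7 | 9 | 9 | 9 | s
9 | 9 | 9 | 9 | s

yes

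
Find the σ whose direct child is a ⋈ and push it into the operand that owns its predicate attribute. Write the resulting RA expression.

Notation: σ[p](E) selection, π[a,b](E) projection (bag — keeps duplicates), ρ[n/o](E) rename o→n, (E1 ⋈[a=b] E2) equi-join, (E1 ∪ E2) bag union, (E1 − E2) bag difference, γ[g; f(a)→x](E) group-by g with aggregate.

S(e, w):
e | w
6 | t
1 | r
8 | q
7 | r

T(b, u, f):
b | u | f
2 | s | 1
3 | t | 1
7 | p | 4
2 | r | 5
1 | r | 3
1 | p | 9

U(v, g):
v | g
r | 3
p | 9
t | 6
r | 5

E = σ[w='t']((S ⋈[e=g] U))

σ filters on w, owned by the left side.
E' = (σ[w='t'](S) ⋈[e=g] U)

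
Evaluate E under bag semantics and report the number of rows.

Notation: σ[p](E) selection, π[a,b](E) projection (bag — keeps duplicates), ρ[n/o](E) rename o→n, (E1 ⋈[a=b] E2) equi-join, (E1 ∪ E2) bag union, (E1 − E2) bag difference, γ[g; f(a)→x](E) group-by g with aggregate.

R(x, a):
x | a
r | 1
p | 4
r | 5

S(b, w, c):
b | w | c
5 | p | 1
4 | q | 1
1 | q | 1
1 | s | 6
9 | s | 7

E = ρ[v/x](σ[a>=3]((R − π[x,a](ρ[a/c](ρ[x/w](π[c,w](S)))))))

Per-node cardinality:
  R → 3
  S → 5
  π[c,w](S) → 5
  ρ[x/w](π[c,w](S)) → 5
  ρ[a/c](ρ[x/w](π[c,w](S))) → 5
  π[x,a](ρ[a/c](ρ[x/w](π[c,w](S)))) → 5
  (R − π[x,a](ρ[a/c](ρ[x/w](π[c,w](S))))) → 3
  σ[a>=3]((R − π[x,a](ρ[a/c](ρ[x/w](π[c,w](S)))))) → 2
  ρ[v/x](σ[a>=3]((R − π[x,a](ρ[a/c](ρ[x/w](π[c,w](S))))))) → 2

|E| = 2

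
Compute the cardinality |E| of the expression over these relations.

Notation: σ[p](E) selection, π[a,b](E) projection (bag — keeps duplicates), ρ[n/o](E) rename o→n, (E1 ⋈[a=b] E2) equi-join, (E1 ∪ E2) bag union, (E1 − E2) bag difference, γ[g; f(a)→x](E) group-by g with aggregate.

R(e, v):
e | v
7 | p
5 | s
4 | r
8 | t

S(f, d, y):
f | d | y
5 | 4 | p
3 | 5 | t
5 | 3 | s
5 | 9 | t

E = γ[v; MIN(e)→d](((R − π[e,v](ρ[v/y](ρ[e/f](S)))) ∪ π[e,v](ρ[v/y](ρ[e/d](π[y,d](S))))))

Stepwise |·|:
  R → 4
  S → 4
  ρ[e/f](S) → 4
  ρ[v/y](ρ[e/f](S)) → 4
  π[e,v](ρ[v/y](ρ[e/f](S))) → 4
  (R − π[e,v](ρ[v/y](ρ[e/f](S)))) → 3
  S → 4
  π[y,d](S) → 4
  ρ[e/d](π[y,d](S)) → 4
  ρ[v/y](ρ[e/d](π[y,d](S))) → 4
  π[e,v](ρ[v/y](ρ[e/d](π[y,d](S)))) → 4
  ((R − π[e,v](ρ[v/y](ρ[e/f](S)))) ∪ π[e,v](ρ[v/y](ρ[e/d](π[y,d](S))))) → 7
  γ[v; MIN(e)→d](((R − π[e,v](ρ[v/y](ρ[e/f](S)))) ∪ π[e,v](ρ[v/y](ρ[e/d](π[y,d](S)))))) → 4

|E| = 4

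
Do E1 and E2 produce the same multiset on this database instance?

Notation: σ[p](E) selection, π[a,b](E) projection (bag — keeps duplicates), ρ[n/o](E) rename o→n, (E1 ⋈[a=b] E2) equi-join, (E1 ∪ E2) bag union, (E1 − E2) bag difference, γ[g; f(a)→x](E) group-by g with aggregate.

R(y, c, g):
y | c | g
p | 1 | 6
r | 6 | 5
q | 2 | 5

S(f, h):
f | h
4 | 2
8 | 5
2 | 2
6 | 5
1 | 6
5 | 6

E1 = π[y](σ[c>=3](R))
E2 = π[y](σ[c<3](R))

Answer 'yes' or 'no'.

E1 per-node cardinality:
  R → 3
  σ[c>=3](R) → 1
  π[y](σ[c>=3](R)) → 1
E2 per-node cardinality:
  R → 3
  σ[c<3](R) → 2
  π[y](σ[c<3](R)) → 2

E1 result:
y
r
E2 result:
y
p
q
Witness: ('p',) appears 0× in E1 but 1× in E2.

no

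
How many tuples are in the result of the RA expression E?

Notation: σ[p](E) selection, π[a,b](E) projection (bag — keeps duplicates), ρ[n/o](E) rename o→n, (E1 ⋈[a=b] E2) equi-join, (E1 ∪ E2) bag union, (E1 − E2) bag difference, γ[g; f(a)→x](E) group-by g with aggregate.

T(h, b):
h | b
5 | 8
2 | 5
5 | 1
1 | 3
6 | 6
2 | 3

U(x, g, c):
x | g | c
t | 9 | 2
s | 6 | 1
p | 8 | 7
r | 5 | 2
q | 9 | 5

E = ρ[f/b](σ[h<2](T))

Row counts bottom-up:
  T → 6
  σ[h<2](T) → 1
  ρ[f/b](σ[h<2](T)) → 1

|E| = 1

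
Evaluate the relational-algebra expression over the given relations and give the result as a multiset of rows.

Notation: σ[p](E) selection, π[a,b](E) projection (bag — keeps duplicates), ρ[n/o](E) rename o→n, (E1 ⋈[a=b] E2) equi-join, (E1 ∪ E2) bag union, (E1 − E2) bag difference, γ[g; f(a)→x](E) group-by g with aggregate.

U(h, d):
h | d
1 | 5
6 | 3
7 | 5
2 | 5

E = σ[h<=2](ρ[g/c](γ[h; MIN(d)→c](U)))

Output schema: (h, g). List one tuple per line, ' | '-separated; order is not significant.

Stepwise |·|:
  U → 4
  γ[h; MIN(d)→c](U) → 4
  ρ[g/c](γ[h; MIN(d)→c](U)) → 4
  σ[h<=2](ρ[g/c](γ[h; MIN(d)→c](U))) → 2

== RESULT ==
h | g
1 | 5
2 | 5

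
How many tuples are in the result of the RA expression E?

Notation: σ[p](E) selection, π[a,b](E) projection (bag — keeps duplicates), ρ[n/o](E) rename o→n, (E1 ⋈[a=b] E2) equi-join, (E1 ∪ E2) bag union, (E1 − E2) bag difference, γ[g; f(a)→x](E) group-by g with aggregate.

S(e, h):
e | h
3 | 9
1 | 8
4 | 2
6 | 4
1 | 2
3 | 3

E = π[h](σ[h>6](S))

Per-node cardinality:
  S → 6
  σ[h>6](S) → 2
  π[h](σ[h>6](S)) → 2

|E| = 2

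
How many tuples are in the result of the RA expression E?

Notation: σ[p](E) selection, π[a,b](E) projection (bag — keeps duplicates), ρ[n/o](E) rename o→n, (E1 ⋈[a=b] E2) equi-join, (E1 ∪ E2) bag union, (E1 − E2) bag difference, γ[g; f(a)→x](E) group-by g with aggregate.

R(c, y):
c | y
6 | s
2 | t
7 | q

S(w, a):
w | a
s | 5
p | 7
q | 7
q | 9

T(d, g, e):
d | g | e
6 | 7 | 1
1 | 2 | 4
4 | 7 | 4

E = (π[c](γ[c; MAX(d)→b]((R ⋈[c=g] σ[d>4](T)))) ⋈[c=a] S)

Subexpression sizes:
  R → 3
  T → 3
  σ[d>4](T) → 1
  (R ⋈[c=g] σ[d>4](T)) → 1
  γ[c; MAX(d)→b]((R ⋈[c=g] σ[d>4](T))) → 1
  π[c](γ[c; MAX(d)→b]((R ⋈[c=g] σ[d>4](T)))) → 1
  S → 4
  (π[c](γ[c; MAX(d)→b]((R ⋈[c=g] σ[d>4](T)))) ⋈[c=a] S) → 2

|E| = 2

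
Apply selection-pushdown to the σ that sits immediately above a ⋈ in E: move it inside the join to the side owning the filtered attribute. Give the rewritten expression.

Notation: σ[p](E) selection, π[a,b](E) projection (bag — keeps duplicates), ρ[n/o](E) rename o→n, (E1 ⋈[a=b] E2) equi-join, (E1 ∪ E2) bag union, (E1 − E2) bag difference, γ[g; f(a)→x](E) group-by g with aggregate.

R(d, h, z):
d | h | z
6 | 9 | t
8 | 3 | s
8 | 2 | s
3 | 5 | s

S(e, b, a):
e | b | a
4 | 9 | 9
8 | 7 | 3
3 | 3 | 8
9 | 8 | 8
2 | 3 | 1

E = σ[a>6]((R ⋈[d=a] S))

σ filters on a, owned by the right side.
E' = (R ⋈[d=a] σ[a>6](S))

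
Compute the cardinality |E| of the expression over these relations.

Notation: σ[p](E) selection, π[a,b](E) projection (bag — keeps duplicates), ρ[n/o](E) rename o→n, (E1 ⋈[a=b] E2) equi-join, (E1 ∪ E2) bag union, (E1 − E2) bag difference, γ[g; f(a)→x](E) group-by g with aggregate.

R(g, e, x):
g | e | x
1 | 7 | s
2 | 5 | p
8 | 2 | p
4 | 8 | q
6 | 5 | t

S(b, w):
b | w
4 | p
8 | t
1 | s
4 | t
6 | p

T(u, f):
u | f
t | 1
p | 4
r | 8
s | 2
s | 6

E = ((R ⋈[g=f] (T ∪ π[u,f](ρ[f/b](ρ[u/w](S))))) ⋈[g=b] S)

Row counts bottom-up:
  R → 5
  T → 5
  S → 5
  ρ[u/w](S) → 5
  ρ[f/b](ρ[u/w](S)) → 5
  π[u,f](ρ[f/b](ρ[u/w](S))) → 5
  (T ∪ π[u,f](ρ[f/b](ρ[u/w](S)))) → 10
  (R ⋈[g=f] (T ∪ π[u,f](ρ[f/b](ρ[u/w](S))))) → 10
  S → 5
  ((R ⋈[g=f] (T ∪ π[u,f](ρ[f/b](ρ[u/w](S))))) ⋈[g=b] S) → 12

|E| = 12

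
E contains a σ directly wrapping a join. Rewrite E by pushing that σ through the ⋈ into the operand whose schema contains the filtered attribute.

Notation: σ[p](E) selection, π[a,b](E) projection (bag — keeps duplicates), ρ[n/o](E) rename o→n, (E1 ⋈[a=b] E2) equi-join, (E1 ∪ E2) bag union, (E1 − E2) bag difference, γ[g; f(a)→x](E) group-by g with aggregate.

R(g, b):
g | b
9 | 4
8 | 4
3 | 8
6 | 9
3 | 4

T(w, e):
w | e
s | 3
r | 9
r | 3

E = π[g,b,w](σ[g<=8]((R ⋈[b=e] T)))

σ filters on g, owned by the left side.
E' = π[g,b,w]((σ[g<=8](R) ⋈[b=e] T))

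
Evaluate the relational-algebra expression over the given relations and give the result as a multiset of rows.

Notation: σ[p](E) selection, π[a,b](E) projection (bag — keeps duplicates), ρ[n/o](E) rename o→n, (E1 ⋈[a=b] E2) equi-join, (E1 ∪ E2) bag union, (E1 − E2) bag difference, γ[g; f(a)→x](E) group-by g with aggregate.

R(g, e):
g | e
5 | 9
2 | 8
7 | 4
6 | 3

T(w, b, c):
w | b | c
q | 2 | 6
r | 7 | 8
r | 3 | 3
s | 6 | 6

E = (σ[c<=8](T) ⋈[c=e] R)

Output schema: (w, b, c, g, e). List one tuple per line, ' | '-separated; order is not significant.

Per-node cardinality:
  T → 4
  σ[c<=8](T) → 4
  R → 4
  (σ[c<=8](T) ⋈[c=e] R) → 2

== RESULT ==
w | b | c | g | e
r | 3 | 3 | 6 | 3
r | 7 | 8 | 2 | 8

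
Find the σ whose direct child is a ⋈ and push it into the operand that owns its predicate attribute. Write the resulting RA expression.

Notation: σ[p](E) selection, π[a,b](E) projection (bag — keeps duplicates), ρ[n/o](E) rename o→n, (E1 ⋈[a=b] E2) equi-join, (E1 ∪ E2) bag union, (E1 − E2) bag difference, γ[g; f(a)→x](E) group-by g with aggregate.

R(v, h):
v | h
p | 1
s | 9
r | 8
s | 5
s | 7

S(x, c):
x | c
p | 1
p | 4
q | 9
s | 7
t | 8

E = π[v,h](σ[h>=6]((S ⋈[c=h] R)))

σ filters on h, owned by the right side.
E' = π[v,h]((S ⋈[c=h] σ[h>=6](R)))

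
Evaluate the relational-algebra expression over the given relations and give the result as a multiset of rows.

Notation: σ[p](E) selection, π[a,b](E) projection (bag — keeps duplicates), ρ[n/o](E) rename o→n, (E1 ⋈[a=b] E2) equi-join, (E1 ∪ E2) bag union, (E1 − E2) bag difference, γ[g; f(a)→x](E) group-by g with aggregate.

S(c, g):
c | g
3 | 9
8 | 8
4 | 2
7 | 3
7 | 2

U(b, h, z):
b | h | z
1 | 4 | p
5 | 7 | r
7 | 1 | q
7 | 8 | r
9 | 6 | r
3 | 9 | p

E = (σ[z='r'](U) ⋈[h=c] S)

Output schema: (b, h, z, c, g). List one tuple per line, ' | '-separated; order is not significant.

Per-node cardinality:
  U → 6
  σ[z='r'](U) → 3
  S → 5
  (σ[z='r'](U) ⋈[h=c] S) → 3

== RESULT ==
b | h | z | c | g
5 | 7 | r | 7 | 2
5 | 7 | r | 7 | 3
7 | 8 | r | 8 | 8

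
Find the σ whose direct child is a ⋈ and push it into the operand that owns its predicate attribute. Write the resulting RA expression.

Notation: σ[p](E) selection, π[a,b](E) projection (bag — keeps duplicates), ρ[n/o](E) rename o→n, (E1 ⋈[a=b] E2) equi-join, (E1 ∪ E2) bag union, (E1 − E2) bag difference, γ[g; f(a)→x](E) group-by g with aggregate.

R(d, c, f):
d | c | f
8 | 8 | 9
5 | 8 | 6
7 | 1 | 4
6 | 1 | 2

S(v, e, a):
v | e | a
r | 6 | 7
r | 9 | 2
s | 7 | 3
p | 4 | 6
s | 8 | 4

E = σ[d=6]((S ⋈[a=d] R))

σ filters on d, owned by the right side.
E' = (S ⋈[a=d] σ[d=6](R))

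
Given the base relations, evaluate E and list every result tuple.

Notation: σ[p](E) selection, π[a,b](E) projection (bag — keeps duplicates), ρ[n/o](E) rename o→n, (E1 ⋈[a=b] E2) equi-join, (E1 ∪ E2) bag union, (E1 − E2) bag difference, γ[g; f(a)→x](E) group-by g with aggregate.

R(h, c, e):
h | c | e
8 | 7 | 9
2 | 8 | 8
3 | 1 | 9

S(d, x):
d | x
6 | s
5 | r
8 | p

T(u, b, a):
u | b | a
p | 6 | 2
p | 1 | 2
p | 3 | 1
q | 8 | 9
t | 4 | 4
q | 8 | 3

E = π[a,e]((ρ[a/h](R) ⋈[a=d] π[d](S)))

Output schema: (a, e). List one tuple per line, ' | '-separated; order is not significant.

Row counts bottom-up:
  R → 3
  ρ[a/h](R) → 3
  S → 3
  π[d](S) → 3
  (ρ[a/h](R) ⋈[a=d] π[d](S)) → 1
  π[a,e]((ρ[a/h](R) ⋈[a=d] π[d](S))) → 1

== RESULT ==
a | e
8 | 9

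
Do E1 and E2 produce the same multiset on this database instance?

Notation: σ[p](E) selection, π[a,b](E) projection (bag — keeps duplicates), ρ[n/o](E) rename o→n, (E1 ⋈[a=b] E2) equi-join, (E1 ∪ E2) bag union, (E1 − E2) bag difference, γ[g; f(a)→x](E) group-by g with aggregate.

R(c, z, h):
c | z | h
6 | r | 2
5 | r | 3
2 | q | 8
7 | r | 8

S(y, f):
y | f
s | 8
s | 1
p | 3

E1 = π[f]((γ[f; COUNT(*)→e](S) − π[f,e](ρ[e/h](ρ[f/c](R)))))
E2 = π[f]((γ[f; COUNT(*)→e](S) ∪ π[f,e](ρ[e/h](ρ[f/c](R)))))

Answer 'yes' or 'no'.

E1 stepwise |·|:
  S → 3
  γ[f; COUNT(*)→e](S) → 3
  R → 4
  ρ[f/c](R) → 4
  ρ[e/h](ρ[f/c](R)) → 4
  π[f,e](ρ[e/h](ρ[f/c](R))) → 4
  (γ[f; COUNT(*)→e](S) − π[f,e](ρ[e/h](ρ[f/c](R)))) → 3
  π[f]((γ[f; COUNT(*)→e](S) − π[f,e](ρ[e/h](ρ[f/c](R))))) → 3
E2 stepwise |·|:
  S → 3
  γ[f; COUNT(*)→e](S) → 3
  R → 4
  ρ[f/c](R) → 4
  ρ[e/h](ρ[f/c](R)) → 4
  π[f,e](ρ[e/h](ρ[f/c](R))) → 4
  (γ[f; COUNT(*)→e](S) ∪ π[f,e](ρ[e/h](ρ[f/c](R)))) → 7
  π[f]((γ[f; COUNT(*)→e](S) ∪ π[f,e](ρ[e/h](ρ[f/c](R))))) → 7

E1 result:
f
1
3
8
E2 result:
f
1
2
3
5
6
7
8
Witness: (6,) appears 0× in E1 but 1× in E2.

no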